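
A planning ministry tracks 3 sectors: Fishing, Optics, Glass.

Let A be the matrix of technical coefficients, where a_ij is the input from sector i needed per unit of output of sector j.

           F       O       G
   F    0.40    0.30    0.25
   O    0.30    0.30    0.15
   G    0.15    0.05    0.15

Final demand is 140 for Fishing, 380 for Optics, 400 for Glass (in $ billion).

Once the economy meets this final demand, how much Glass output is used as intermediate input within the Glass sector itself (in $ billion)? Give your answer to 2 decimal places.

z_GG = 111.16

I − A =
  [   0.60    -0.30    -0.25]
  [  -0.30     0.70    -0.15]
  [  -0.15    -0.05     0.85]
Cofactors of I−A, C_ij = (−1)^(i+j)·(minor ij) (rows/columns in the sector order above):
  C_11 = (0.70)(0.85) − (-0.15)(-0.05) = 0.5875
  C_12 = −[(-0.30)(0.85) − (-0.15)(-0.15)] = 0.2775
  C_13 = (-0.30)(-0.05) − (0.70)(-0.15) = 0.1200
  C_21 = −[(-0.30)(0.85) − (-0.25)(-0.05)] = 0.2675
  C_22 = (0.60)(0.85) − (-0.25)(-0.15) = 0.4725
  C_23 = −[(0.60)(-0.05) − (-0.30)(-0.15)] = 0.0750
  C_31 = (-0.30)(-0.15) − (-0.25)(0.70) = 0.2200
  C_32 = −[(0.60)(-0.15) − (-0.25)(-0.30)] = 0.1650
  C_33 = (0.60)(0.70) − (-0.30)(-0.30) = 0.3300
det(I−A) = Σ_j (I−A)_1j·C_1j = (0.60)(0.5875) + (-0.30)(0.2775) + (-0.25)(0.1200) = 0.23925
adj(I−A) = Cᵀ =
  [ 0.5875   0.2675   0.2200]
  [ 0.2775   0.4725   0.1650]
  [ 0.1200   0.0750   0.3300]
(I − A)⁻¹ = adj(I−A) / det(I−A) ≈
  [   2.4556     1.1181     0.9195]
  [   1.1599     1.9749     0.6897]
  [   0.5016     0.3135     1.3793]
First solve x = (I − A)⁻¹ d = adj(I−A)·d / det(I−A); in particular x_G = (0.1200·140 + 0.0750·380 + 0.3300·400) / 0.23925 = 177.30 / 0.23925 ≈ 741.0658.
Intermediate flow from G to G: z_GG = a_GG · x_G = 0.15 × 177.30 / 0.23925 = 26.595 / 0.23925 ≈ 111.16.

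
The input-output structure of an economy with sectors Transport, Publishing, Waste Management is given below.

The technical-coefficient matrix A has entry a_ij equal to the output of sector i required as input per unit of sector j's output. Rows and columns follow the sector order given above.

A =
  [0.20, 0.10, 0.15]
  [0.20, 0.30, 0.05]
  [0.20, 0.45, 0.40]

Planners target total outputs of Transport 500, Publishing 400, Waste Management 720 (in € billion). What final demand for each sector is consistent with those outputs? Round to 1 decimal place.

I − A =
  [   0.80    -0.10    -0.15]
  [  -0.20     0.70    -0.05]
  [  -0.20    -0.45     0.60]
d = (I − A) x:
  d_T = (+0.80)·500 + (-0.10)·400 + (-0.15)·720 = 252.0
  d_P = (-0.20)·500 + (+0.70)·400 + (-0.05)·720 = 144.0
  d_W = (-0.20)·500 + (-0.45)·400 + (+0.60)·720 = 152.0

d_T = 252.0, d_P = 144.0, d_W = 152.0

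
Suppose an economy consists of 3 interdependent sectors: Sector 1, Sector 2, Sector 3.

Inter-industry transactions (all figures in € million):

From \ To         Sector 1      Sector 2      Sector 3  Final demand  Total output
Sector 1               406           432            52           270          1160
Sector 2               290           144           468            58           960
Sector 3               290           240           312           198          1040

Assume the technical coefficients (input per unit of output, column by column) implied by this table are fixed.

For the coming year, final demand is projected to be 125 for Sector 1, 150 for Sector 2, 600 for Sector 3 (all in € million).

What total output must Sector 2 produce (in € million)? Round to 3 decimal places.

Technical coefficients a_ij = z_ij / X_j:
  a_11 = 406/1160 = 0.35, a_21 = 290/1160 = 0.25, a_31 = 290/1160 = 0.25
  a_12 = 432/960 = 0.45, a_22 = 144/960 = 0.15, a_32 = 240/960 = 0.25
  a_13 = 52/1040 = 0.05, a_23 = 468/1040 = 0.45, a_33 = 312/1040 = 0.30
I − A =
  [   0.65    -0.45    -0.05]
  [  -0.25     0.85    -0.45]
  [  -0.25    -0.25     0.70]
Cofactors of I−A, C_ij = (−1)^(i+j)·(minor ij) (rows/columns in the sector order above):
  C_11 = (0.85)(0.70) − (-0.45)(-0.25) = 0.4825
  C_12 = −[(-0.25)(0.70) − (-0.45)(-0.25)] = 0.2875
  C_13 = (-0.25)(-0.25) − (0.85)(-0.25) = 0.2750
  C_21 = −[(-0.45)(0.70) − (-0.05)(-0.25)] = 0.3275
  C_22 = (0.65)(0.70) − (-0.05)(-0.25) = 0.4425
  C_23 = −[(0.65)(-0.25) − (-0.45)(-0.25)] = 0.2750
  C_31 = (-0.45)(-0.45) − (-0.05)(0.85) = 0.2450
  C_32 = −[(0.65)(-0.45) − (-0.05)(-0.25)] = 0.3050
  C_33 = (0.65)(0.85) − (-0.45)(-0.25) = 0.4400
det(I−A) = Σ_j (I−A)_1j·C_1j = (0.65)(0.4825) + (-0.45)(0.2875) + (-0.05)(0.2750) = 0.1705
adj(I−A) = Cᵀ =
  [ 0.4825   0.3275   0.2450]
  [ 0.2875   0.4425   0.3050]
  [ 0.2750   0.2750   0.4400]
(I − A)⁻¹ = adj(I−A) / det(I−A) ≈
  [   2.8299     1.9208     1.4370]
  [   1.6862     2.5953     1.7889]
  [   1.6129     1.6129     2.5806]
x = (I − A)⁻¹ d = adj(I−A)·d / det(I−A), with det(I−A) = 0.1705:
  x_1 = (0.4825·125 + 0.3275·150 + 0.2450·600) / 0.1705 = 256.4375 / 0.1705 ≈ 1504.032
  x_2 = (0.2875·125 + 0.4425·150 + 0.3050·600) / 0.1705 = 285.3125 / 0.1705 ≈ 1673.387
  x_3 = (0.2750·125 + 0.2750·150 + 0.4400·600) / 0.1705 = 339.625 / 0.1705 ≈ 1991.935

x_2 = 1673.387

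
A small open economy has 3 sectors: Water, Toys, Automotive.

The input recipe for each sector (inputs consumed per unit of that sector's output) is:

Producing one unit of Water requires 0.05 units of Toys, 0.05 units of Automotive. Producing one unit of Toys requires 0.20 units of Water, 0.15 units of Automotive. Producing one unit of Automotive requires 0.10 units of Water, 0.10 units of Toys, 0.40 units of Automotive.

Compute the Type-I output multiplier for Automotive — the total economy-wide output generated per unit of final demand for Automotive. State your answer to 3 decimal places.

m_3 = 2.123

I − A =
  [   1.00    -0.20    -0.10]
  [  -0.05     1.00    -0.10]
  [  -0.05    -0.15     0.60]
Cofactors of I−A, C_ij = (−1)^(i+j)·(minor ij) (rows/columns in the sector order above):
  C_11 = (1.00)(0.60) − (-0.10)(-0.15) = 0.5850
  C_12 = −[(-0.05)(0.60) − (-0.10)(-0.05)] = 0.0350
  C_13 = (-0.05)(-0.15) − (1.00)(-0.05) = 0.0575
  C_21 = −[(-0.20)(0.60) − (-0.10)(-0.15)] = 0.1350
  C_22 = (1.00)(0.60) − (-0.10)(-0.05) = 0.5950
  C_23 = −[(1.00)(-0.15) − (-0.20)(-0.05)] = 0.1600
  C_31 = (-0.20)(-0.10) − (-0.10)(1.00) = 0.1200
  C_32 = −[(1.00)(-0.10) − (-0.10)(-0.05)] = 0.1050
  C_33 = (1.00)(1.00) − (-0.20)(-0.05) = 0.9900
det(I−A) = Σ_j (I−A)_1j·C_1j = (1.00)(0.5850) + (-0.20)(0.0350) + (-0.10)(0.0575) = 0.57225
adj(I−A) = Cᵀ =
  [ 0.5850   0.1350   0.1200]
  [ 0.0350   0.5950   0.1050]
  [ 0.0575   0.1600   0.9900]
(I − A)⁻¹ = adj(I−A) / det(I−A) ≈
  [   1.0223     0.2359     0.2097]
  [   0.0612     1.0398     0.1835]
  [   0.1005     0.2796     1.7300]
The output multiplier for sector j is the column-j sum of the Leontief inverse (I − A)⁻¹ = adj(I−A) / det(I−A).
Column 3 of adj(I−A): (0.1200, 0.1050, 0.9900); det(I−A) = 0.57225.
m_3 = (0.1200 + 0.1050 + 0.9900) / 0.57225 = 1.215 / 0.57225 ≈ 2.123.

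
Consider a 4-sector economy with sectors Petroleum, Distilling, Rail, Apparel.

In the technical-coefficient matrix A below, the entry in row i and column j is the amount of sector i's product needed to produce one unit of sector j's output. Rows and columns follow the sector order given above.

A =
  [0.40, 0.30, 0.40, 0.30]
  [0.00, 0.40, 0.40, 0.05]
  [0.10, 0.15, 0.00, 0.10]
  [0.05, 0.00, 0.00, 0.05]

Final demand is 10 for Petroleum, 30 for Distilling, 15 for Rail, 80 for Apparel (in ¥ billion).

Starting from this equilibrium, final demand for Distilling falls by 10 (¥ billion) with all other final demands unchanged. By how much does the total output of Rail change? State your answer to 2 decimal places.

I − A =
  [   0.60    -0.30    -0.40    -0.30]
  [   0.00     0.60    -0.40    -0.05]
  [  -0.10    -0.15     1.00    -0.10]
  [  -0.05     0.00     0.00     0.95]
Compute the cofactors C_ij = (−1)^(i+j)·(3×3 minor ij) of I−A; the adjugate is their transpose:
adj(I−A) = Cᵀ =
  [ 0.513000   0.342000   0.342000   0.216000]
  [ 0.042500   0.515000   0.223000   0.064000]
  [ 0.060375   0.113250   0.332250   0.060000]
  [ 0.027000   0.018000   0.018000   0.288000]
det(I−A) = Σ_j (I−A)_1j·C_1j = (0.60)(0.513000) + (-0.30)(0.042500) + (-0.40)(0.060375) + (-0.30)(0.027000) = 0.2628
(I − A)⁻¹ = adj(I−A) / det(I−A) ≈
  [   1.9521     1.3014     1.3014     0.8219]
  [   0.1617     1.9597     0.8486     0.2435]
  [   0.2297     0.4309     1.2643     0.2283]
  [   0.1027     0.0685     0.0685     1.0959]
Δx = (I − A)⁻¹ Δd with Δd having -10 in the Distilling component and 0 elsewhere.
So Δx_R = L_RD · (-10), where L_RD = adj(I−A)_RD / det(I−A) = 0.113250 / 0.2628.
Δx_R = 0.113250 × (-10) / 0.2628 = -1.1325 / 0.2628 ≈ -4.31.

Δx_R = -4.31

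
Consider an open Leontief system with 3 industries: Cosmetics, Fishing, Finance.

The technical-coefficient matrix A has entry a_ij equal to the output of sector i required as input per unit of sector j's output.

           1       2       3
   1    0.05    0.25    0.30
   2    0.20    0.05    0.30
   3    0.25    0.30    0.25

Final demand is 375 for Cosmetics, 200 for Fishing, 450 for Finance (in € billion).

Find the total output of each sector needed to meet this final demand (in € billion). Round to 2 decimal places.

x_1 = 1011.35, x_2 = 823.38, x_3 = 1266.47

I − A =
  [   0.95    -0.25    -0.30]
  [  -0.20     0.95    -0.30]
  [  -0.25    -0.30     0.75]
Cofactors of I−A, C_ij = (−1)^(i+j)·(minor ij) (rows/columns in the sector order above):
  C_11 = (0.95)(0.75) − (-0.30)(-0.30) = 0.6225
  C_12 = −[(-0.20)(0.75) − (-0.30)(-0.25)] = 0.2250
  C_13 = (-0.20)(-0.30) − (0.95)(-0.25) = 0.2975
  C_21 = −[(-0.25)(0.75) − (-0.30)(-0.30)] = 0.2775
  C_22 = (0.95)(0.75) − (-0.30)(-0.25) = 0.6375
  C_23 = −[(0.95)(-0.30) − (-0.25)(-0.25)] = 0.3475
  C_31 = (-0.25)(-0.30) − (-0.30)(0.95) = 0.3600
  C_32 = −[(0.95)(-0.30) − (-0.30)(-0.20)] = 0.3450
  C_33 = (0.95)(0.95) − (-0.25)(-0.20) = 0.8525
det(I−A) = Σ_j (I−A)_1j·C_1j = (0.95)(0.6225) + (-0.25)(0.2250) + (-0.30)(0.2975) = 0.445875
adj(I−A) = Cᵀ =
  [ 0.6225   0.2775   0.3600]
  [ 0.2250   0.6375   0.3450]
  [ 0.2975   0.3475   0.8525]
(I − A)⁻¹ = adj(I−A) / det(I−A) ≈
  [   1.3961     0.6224     0.8074]
  [   0.5046     1.4298     0.7738]
  [   0.6672     0.7794     1.9120]
x = (I − A)⁻¹ d = adj(I−A)·d / det(I−A), with det(I−A) = 0.445875:
  x_1 = (0.6225·375 + 0.2775·200 + 0.3600·450) / 0.445875 = 450.9375 / 0.445875 ≈ 1011.35
  x_2 = (0.2250·375 + 0.6375·200 + 0.3450·450) / 0.445875 = 367.125 / 0.445875 ≈ 823.38
  x_3 = (0.2975·375 + 0.3475·200 + 0.8525·450) / 0.445875 = 564.6875 / 0.445875 ≈ 1266.47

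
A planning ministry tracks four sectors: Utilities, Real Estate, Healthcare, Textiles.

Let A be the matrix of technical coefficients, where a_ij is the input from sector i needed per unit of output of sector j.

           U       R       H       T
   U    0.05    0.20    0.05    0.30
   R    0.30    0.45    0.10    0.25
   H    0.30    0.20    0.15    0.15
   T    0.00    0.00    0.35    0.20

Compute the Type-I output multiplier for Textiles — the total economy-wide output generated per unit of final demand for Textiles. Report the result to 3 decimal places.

I − A =
  [   0.95    -0.20    -0.05    -0.30]
  [  -0.30     0.55    -0.10    -0.25]
  [  -0.30    -0.20     0.85    -0.15]
  [   0.00     0.00    -0.35     0.80]
Compute the cofactors C_ij = (−1)^(i+j)·(3×3 minor ij) of I−A; the adjugate is their transpose:
adj(I−A) = Cᵀ =
  [ 0.311625   0.154500   0.113250   0.186375]
  [ 0.238500   0.552625   0.202625   0.300125]
  [ 0.180000   0.200000   0.370000   0.199375]
  [ 0.078750   0.087500   0.161875   0.356875]
det(I−A) = Σ_j (I−A)_1j·C_1j = (0.95)(0.311625) + (-0.20)(0.238500) + (-0.05)(0.180000) + (-0.30)(0.078750) = 0.21571875
(I − A)⁻¹ = adj(I−A) / det(I−A) ≈
  [   1.4446     0.7162     0.5250     0.8640]
  [   1.1056     2.5618     0.9393     1.3913]
  [   0.8344     0.9271     1.7152     0.9242]
  [   0.3651     0.4056     0.7504     1.6544]
The output multiplier for sector j is the column-j sum of the Leontief inverse (I − A)⁻¹ = adj(I−A) / det(I−A).
Column T of adj(I−A): (0.186375, 0.300125, 0.199375, 0.356875); det(I−A) = 0.21571875.
m_T = (0.186375 + 0.300125 + 0.199375 + 0.356875) / 0.21571875 = 1.04275 / 0.21571875 ≈ 4.834.

m_T = 4.834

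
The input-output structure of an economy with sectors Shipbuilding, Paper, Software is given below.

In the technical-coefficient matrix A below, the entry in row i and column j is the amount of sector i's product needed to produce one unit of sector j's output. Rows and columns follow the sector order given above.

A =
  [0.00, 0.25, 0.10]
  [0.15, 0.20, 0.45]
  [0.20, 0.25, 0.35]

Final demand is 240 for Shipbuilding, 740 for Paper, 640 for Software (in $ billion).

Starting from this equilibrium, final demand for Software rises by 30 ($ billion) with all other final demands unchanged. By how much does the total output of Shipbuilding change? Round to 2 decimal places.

Δx_1 = 16.94

I − A =
  [   1.00    -0.25    -0.10]
  [  -0.15     0.80    -0.45]
  [  -0.20    -0.25     0.65]
Cofactors of I−A, C_ij = (−1)^(i+j)·(minor ij) (rows/columns in the sector order above):
  C_11 = (0.80)(0.65) − (-0.45)(-0.25) = 0.4075
  C_12 = −[(-0.15)(0.65) − (-0.45)(-0.20)] = 0.1875
  C_13 = (-0.15)(-0.25) − (0.80)(-0.20) = 0.1975
  C_21 = −[(-0.25)(0.65) − (-0.10)(-0.25)] = 0.1875
  C_22 = (1.00)(0.65) − (-0.10)(-0.20) = 0.6300
  C_23 = −[(1.00)(-0.25) − (-0.25)(-0.20)] = 0.3000
  C_31 = (-0.25)(-0.45) − (-0.10)(0.80) = 0.1925
  C_32 = −[(1.00)(-0.45) − (-0.10)(-0.15)] = 0.4650
  C_33 = (1.00)(0.80) − (-0.25)(-0.15) = 0.7625
det(I−A) = Σ_j (I−A)_1j·C_1j = (1.00)(0.4075) + (-0.25)(0.1875) + (-0.10)(0.1975) = 0.340875
adj(I−A) = Cᵀ =
  [ 0.4075   0.1875   0.1925]
  [ 0.1875   0.6300   0.4650]
  [ 0.1975   0.3000   0.7625]
(I − A)⁻¹ = adj(I−A) / det(I−A) ≈
  [   1.1955     0.5501     0.5647]
  [   0.5501     1.8482     1.3641]
  [   0.5794     0.8801     2.2369]
Δx = (I − A)⁻¹ Δd with Δd having +30 in the Software component and 0 elsewhere.
So Δx_1 = L_13 · (+30), where L_13 = adj(I−A)_13 / det(I−A) = 0.1925 / 0.340875.
Δx_1 = 0.1925 × (+30) / 0.340875 = 5.775 / 0.340875 ≈ 16.94.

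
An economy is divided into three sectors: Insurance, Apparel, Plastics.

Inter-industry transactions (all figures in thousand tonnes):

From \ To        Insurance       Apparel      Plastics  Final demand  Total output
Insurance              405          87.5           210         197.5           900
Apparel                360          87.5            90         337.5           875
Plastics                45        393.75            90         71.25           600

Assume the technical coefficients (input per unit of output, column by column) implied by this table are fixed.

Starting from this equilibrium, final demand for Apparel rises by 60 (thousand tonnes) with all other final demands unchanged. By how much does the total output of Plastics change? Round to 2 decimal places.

Technical coefficients a_ij = z_ij / X_j:
  a_11 = 405/900 = 0.45, a_21 = 360/900 = 0.40, a_31 = 45/900 = 0.05
  a_12 = 87.5/875 = 0.10, a_22 = 87.5/875 = 0.10, a_32 = 393.75/875 = 0.45
  a_13 = 210/600 = 0.35, a_23 = 90/600 = 0.15, a_33 = 90/600 = 0.15
I − A =
  [   0.55    -0.10    -0.35]
  [  -0.40     0.90    -0.15]
  [  -0.05    -0.45     0.85]
Cofactors of I−A, C_ij = (−1)^(i+j)·(minor ij) (rows/columns in the sector order above):
  C_11 = (0.90)(0.85) − (-0.15)(-0.45) = 0.6975
  C_12 = −[(-0.40)(0.85) − (-0.15)(-0.05)] = 0.3475
  C_13 = (-0.40)(-0.45) − (0.90)(-0.05) = 0.2250
  C_21 = −[(-0.10)(0.85) − (-0.35)(-0.45)] = 0.2425
  C_22 = (0.55)(0.85) − (-0.35)(-0.05) = 0.4500
  C_23 = −[(0.55)(-0.45) − (-0.10)(-0.05)] = 0.2525
  C_31 = (-0.10)(-0.15) − (-0.35)(0.90) = 0.3300
  C_32 = −[(0.55)(-0.15) − (-0.35)(-0.40)] = 0.2225
  C_33 = (0.55)(0.90) − (-0.10)(-0.40) = 0.4550
det(I−A) = Σ_j (I−A)_1j·C_1j = (0.55)(0.6975) + (-0.10)(0.3475) + (-0.35)(0.2250) = 0.270125
adj(I−A) = Cᵀ =
  [ 0.6975   0.2425   0.3300]
  [ 0.3475   0.4500   0.2225]
  [ 0.2250   0.2525   0.4550]
(I − A)⁻¹ = adj(I−A) / det(I−A) ≈
  [   2.5821     0.8977     1.2217]
  [   1.2864     1.6659     0.8237]
  [   0.8329     0.9348     1.6844]
Δx = (I − A)⁻¹ Δd with Δd having +60 in the Apparel component and 0 elsewhere.
So Δx_3 = L_32 · (+60), where L_32 = adj(I−A)_32 / det(I−A) = 0.2525 / 0.270125.
Δx_3 = 0.2525 × (+60) / 0.270125 = 15.15 / 0.270125 ≈ 56.09.

Δx_3 = 56.09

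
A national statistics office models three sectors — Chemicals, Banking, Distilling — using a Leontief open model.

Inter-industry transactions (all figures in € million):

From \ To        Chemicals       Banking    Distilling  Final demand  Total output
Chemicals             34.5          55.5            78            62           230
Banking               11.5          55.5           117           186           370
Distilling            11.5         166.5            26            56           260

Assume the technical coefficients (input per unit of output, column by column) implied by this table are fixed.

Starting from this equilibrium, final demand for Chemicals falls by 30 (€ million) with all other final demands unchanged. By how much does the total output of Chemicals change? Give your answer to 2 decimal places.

Technical coefficients a_ij = z_ij / X_j:
  a_11 = 34.5/230 = 0.15, a_21 = 11.5/230 = 0.05, a_31 = 11.5/230 = 0.05
  a_12 = 55.5/370 = 0.15, a_22 = 55.5/370 = 0.15, a_32 = 166.5/370 = 0.45
  a_13 = 78/260 = 0.30, a_23 = 117/260 = 0.45, a_33 = 26/260 = 0.10
I − A =
  [   0.85    -0.15    -0.30]
  [  -0.05     0.85    -0.45]
  [  -0.05    -0.45     0.90]
Cofactors of I−A, C_ij = (−1)^(i+j)·(minor ij) (rows/columns in the sector order above):
  C_11 = (0.85)(0.90) − (-0.45)(-0.45) = 0.5625
  C_12 = −[(-0.05)(0.90) − (-0.45)(-0.05)] = 0.0675
  C_13 = (-0.05)(-0.45) − (0.85)(-0.05) = 0.0650
  C_21 = −[(-0.15)(0.90) − (-0.30)(-0.45)] = 0.2700
  C_22 = (0.85)(0.90) − (-0.30)(-0.05) = 0.7500
  C_23 = −[(0.85)(-0.45) − (-0.15)(-0.05)] = 0.3900
  C_31 = (-0.15)(-0.45) − (-0.30)(0.85) = 0.3225
  C_32 = −[(0.85)(-0.45) − (-0.30)(-0.05)] = 0.3975
  C_33 = (0.85)(0.85) − (-0.15)(-0.05) = 0.7150
det(I−A) = Σ_j (I−A)_1j·C_1j = (0.85)(0.5625) + (-0.15)(0.0675) + (-0.30)(0.0650) = 0.4485
adj(I−A) = Cᵀ =
  [ 0.5625   0.2700   0.3225]
  [ 0.0675   0.7500   0.3975]
  [ 0.0650   0.3900   0.7150]
(I − A)⁻¹ = adj(I−A) / det(I−A) ≈
  [   1.2542     0.6020     0.7191]
  [   0.1505     1.6722     0.8863]
  [   0.1449     0.8696     1.5942]
Δx = (I − A)⁻¹ Δd with Δd having -30 in the Chemicals component and 0 elsewhere.
So Δx_1 = L_11 · (-30), where L_11 = adj(I−A)_11 / det(I−A) = 0.5625 / 0.4485.
Δx_1 = 0.5625 × (-30) / 0.4485 = -16.875 / 0.4485 ≈ -37.63.

Δx_1 = -37.63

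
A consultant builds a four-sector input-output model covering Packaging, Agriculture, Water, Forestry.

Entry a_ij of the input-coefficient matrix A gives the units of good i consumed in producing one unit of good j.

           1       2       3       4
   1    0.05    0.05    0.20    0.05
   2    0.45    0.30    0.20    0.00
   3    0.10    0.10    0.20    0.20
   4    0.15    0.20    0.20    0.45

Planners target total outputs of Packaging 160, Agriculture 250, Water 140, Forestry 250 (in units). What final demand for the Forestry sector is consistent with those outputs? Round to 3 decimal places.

d_4 = 35.500

I − A =
  [   0.95    -0.05    -0.20    -0.05]
  [  -0.45     0.70    -0.20     0.00]
  [  -0.10    -0.10     0.80    -0.20]
  [  -0.15    -0.20    -0.20     0.55]
d = (I − A) x:
  d_1 = (+0.95)·160 + (-0.05)·250 + (-0.20)·140 + (-0.05)·250 = 99.000
  d_2 = (-0.45)·160 + (+0.70)·250 + (-0.20)·140 + (+0.00)·250 = 75.000
  d_3 = (-0.10)·160 + (-0.10)·250 + (+0.80)·140 + (-0.20)·250 = 21.000
  d_4 = (-0.15)·160 + (-0.20)·250 + (-0.20)·140 + (+0.55)·250 = 35.500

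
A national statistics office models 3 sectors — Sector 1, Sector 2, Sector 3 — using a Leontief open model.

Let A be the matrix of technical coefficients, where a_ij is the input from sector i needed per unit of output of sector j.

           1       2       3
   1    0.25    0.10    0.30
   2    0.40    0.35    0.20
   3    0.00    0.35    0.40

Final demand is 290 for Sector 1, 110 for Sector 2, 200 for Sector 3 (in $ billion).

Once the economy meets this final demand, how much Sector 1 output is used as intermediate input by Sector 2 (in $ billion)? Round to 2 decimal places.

I − A =
  [   0.75    -0.10    -0.30]
  [  -0.40     0.65    -0.20]
  [   0.00    -0.35     0.60]
Cofactors of I−A, C_ij = (−1)^(i+j)·(minor ij) (rows/columns in the sector order above):
  C_11 = (0.65)(0.60) − (-0.20)(-0.35) = 0.3200
  C_12 = −[(-0.40)(0.60) − (-0.20)(0.00)] = 0.2400
  C_13 = (-0.40)(-0.35) − (0.65)(0.00) = 0.1400
  C_21 = −[(-0.10)(0.60) − (-0.30)(-0.35)] = 0.1650
  C_22 = (0.75)(0.60) − (-0.30)(0.00) = 0.4500
  C_23 = −[(0.75)(-0.35) − (-0.10)(0.00)] = 0.2625
  C_31 = (-0.10)(-0.20) − (-0.30)(0.65) = 0.2150
  C_32 = −[(0.75)(-0.20) − (-0.30)(-0.40)] = 0.2700
  C_33 = (0.75)(0.65) − (-0.10)(-0.40) = 0.4475
det(I−A) = Σ_j (I−A)_1j·C_1j = (0.75)(0.3200) + (-0.10)(0.2400) + (-0.30)(0.1400) = 0.1740
adj(I−A) = Cᵀ =
  [ 0.3200   0.1650   0.2150]
  [ 0.2400   0.4500   0.2700]
  [ 0.1400   0.2625   0.4475]
(I − A)⁻¹ = adj(I−A) / det(I−A) ≈
  [   1.8391     0.9483     1.2356]
  [   1.3793     2.5862     1.5517]
  [   0.8046     1.5086     2.5718]
First solve x = (I − A)⁻¹ d = adj(I−A)·d / det(I−A); in particular x_2 = (0.2400·290 + 0.4500·110 + 0.2700·200) / 0.1740 = 173.10 / 0.1740 ≈ 994.8276.
Intermediate flow from 1 to 2: z_12 = a_12 · x_2 = 0.10 × 173.10 / 0.1740 = 17.31 / 0.1740 ≈ 99.48.

z_12 = 99.48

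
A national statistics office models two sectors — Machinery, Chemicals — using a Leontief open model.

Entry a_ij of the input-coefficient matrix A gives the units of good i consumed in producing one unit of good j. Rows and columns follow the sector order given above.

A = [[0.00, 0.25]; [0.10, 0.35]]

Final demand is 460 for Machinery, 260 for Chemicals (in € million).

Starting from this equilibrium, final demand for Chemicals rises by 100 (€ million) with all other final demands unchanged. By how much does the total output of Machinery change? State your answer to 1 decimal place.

I − A =
  [   1.00    -0.25]
  [  -0.10     0.65]
det(I−A) = (1.00)(0.65) − (-0.25)(-0.10) = 0.6250
adj(I−A) = [[0.65, 0.25], [0.10, 1.00]]
(I − A)⁻¹ = adj(I−A) / det(I−A) ≈
  [   1.0400     0.4000]
  [   0.1600     1.6000]
Δx = (I − A)⁻¹ Δd with Δd having +100 in the Chemicals component and 0 elsewhere.
So Δx_M = L_MC · (+100), where L_MC = adj(I−A)_MC / det(I−A) = 0.25 / 0.6250.
Δx_M = 0.25 × (+100) / 0.6250 = 25.00 / 0.6250 = 40.0.

Δx_M = 40.0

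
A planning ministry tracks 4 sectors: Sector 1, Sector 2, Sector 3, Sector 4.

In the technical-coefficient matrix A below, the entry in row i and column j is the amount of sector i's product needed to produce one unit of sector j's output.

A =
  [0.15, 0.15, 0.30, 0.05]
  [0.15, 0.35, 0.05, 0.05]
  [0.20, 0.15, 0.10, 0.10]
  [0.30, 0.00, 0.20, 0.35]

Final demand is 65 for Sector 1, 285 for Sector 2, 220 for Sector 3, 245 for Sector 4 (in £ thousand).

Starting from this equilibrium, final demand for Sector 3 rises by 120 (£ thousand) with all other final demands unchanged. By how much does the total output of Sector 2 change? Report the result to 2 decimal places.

Δx_2 = 34.73

I − A =
  [   0.85    -0.15    -0.30    -0.05]
  [  -0.15     0.65    -0.05    -0.05]
  [  -0.20    -0.15     0.90    -0.10]
  [  -0.30     0.00    -0.20     0.65]
Compute the cofactors C_ij = (−1)^(i+j)·(3×3 minor ij) of I−A; the adjugate is their transpose:
adj(I−A) = Cᵀ =
  [ 0.360875   0.115500   0.139625   0.058125]
  [ 0.108250   0.416750   0.070625   0.051250]
  [ 0.120875   0.104625   0.332500   0.068500]
  [ 0.203750   0.085500   0.166750   0.423375]
det(I−A) = Σ_j (I−A)_1j·C_1j = (0.85)(0.360875) + (-0.15)(0.108250) + (-0.30)(0.120875) + (-0.05)(0.203750) = 0.24405625
(I − A)⁻¹ = adj(I−A) / det(I−A) ≈
  [   1.4787     0.4733     0.5721     0.2382]
  [   0.4435     1.7076     0.2894     0.2100]
  [   0.4953     0.4287     1.3624     0.2807]
  [   0.8348     0.3503     0.6832     1.7347]
Δx = (I − A)⁻¹ Δd with Δd having +120 in the Sector 3 component and 0 elsewhere.
So Δx_2 = L_23 · (+120), where L_23 = adj(I−A)_23 / det(I−A) = 0.070625 / 0.24405625.
Δx_2 = 0.070625 × (+120) / 0.24405625 = 8.475 / 0.24405625 ≈ 34.73.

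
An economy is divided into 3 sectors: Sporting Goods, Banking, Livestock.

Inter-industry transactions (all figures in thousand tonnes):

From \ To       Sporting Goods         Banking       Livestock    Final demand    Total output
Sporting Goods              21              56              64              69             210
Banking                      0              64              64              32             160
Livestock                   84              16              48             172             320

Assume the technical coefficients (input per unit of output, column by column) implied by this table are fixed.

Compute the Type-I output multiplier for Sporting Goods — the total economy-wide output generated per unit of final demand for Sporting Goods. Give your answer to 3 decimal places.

m_1 = 2.219

Technical coefficients a_ij = z_ij / X_j:
  a_11 = 21/210 = 0.10, a_21 = 0/210 = 0.00, a_31 = 84/210 = 0.40
  a_12 = 56/160 = 0.35, a_22 = 64/160 = 0.40, a_32 = 16/160 = 0.10
  a_13 = 64/320 = 0.20, a_23 = 64/320 = 0.20, a_33 = 48/320 = 0.15
I − A =
  [   0.90    -0.35    -0.20]
  [   0.00     0.60    -0.20]
  [  -0.40    -0.10     0.85]
Cofactors of I−A, C_ij = (−1)^(i+j)·(minor ij) (rows/columns in the sector order above):
  C_11 = (0.60)(0.85) − (-0.20)(-0.10) = 0.4900
  C_12 = −[(0.00)(0.85) − (-0.20)(-0.40)] = 0.0800
  C_13 = (0.00)(-0.10) − (0.60)(-0.40) = 0.2400
  C_21 = −[(-0.35)(0.85) − (-0.20)(-0.10)] = 0.3175
  C_22 = (0.90)(0.85) − (-0.20)(-0.40) = 0.6850
  C_23 = −[(0.90)(-0.10) − (-0.35)(-0.40)] = 0.2300
  C_31 = (-0.35)(-0.20) − (-0.20)(0.60) = 0.1900
  C_32 = −[(0.90)(-0.20) − (-0.20)(0.00)] = 0.1800
  C_33 = (0.90)(0.60) − (-0.35)(0.00) = 0.5400
det(I−A) = Σ_j (I−A)_1j·C_1j = (0.90)(0.4900) + (-0.35)(0.0800) + (-0.20)(0.2400) = 0.3650
adj(I−A) = Cᵀ =
  [ 0.4900   0.3175   0.1900]
  [ 0.0800   0.6850   0.1800]
  [ 0.2400   0.2300   0.5400]
(I − A)⁻¹ = adj(I−A) / det(I−A) ≈
  [   1.3425     0.8699     0.5205]
  [   0.2192     1.8767     0.4932]
  [   0.6575     0.6301     1.4795]
The output multiplier for sector j is the column-j sum of the Leontief inverse (I − A)⁻¹ = adj(I−A) / det(I−A).
Column 1 of adj(I−A): (0.4900, 0.0800, 0.2400); det(I−A) = 0.3650.
m_1 = (0.4900 + 0.0800 + 0.2400) / 0.3650 = 0.81 / 0.3650 ≈ 2.219.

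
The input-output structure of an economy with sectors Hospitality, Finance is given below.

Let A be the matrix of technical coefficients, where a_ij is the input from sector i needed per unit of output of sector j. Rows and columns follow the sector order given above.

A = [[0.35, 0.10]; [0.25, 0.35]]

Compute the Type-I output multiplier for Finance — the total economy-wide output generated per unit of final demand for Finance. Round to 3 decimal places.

m_F = 1.887

I − A =
  [   0.65    -0.10]
  [  -0.25     0.65]
det(I−A) = (0.65)(0.65) − (-0.10)(-0.25) = 0.3975
adj(I−A) = [[0.65, 0.10], [0.25, 0.65]]
(I − A)⁻¹ = adj(I−A) / det(I−A) ≈
  [   1.6352     0.2516]
  [   0.6289     1.6352]
The output multiplier for sector j is the column-j sum of the Leontief inverse (I − A)⁻¹ = adj(I−A) / det(I−A).
Column F of adj(I−A): (0.10, 0.65); det(I−A) = 0.3975.
m_F = (0.10 + 0.65) / 0.3975 = 0.75 / 0.3975 ≈ 1.887.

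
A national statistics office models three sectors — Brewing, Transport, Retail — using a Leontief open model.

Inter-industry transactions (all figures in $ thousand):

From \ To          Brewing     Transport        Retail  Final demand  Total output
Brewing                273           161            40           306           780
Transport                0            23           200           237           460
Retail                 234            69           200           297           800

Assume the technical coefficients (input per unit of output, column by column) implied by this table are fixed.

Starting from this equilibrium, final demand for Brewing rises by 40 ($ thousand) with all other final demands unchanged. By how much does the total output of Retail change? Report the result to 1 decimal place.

Δx_R = 28.6

Technical coefficients a_ij = z_ij / X_j:
  a_BB = 273/780 = 0.35, a_TB = 0/780 = 0.00, a_RB = 234/780 = 0.30
  a_BT = 161/460 = 0.35, a_TT = 23/460 = 0.05, a_RT = 69/460 = 0.15
  a_BR = 40/800 = 0.05, a_TR = 200/800 = 0.25, a_RR = 200/800 = 0.25
I − A =
  [   0.65    -0.35    -0.05]
  [   0.00     0.95    -0.25]
  [  -0.30    -0.15     0.75]
Cofactors of I−A, C_ij = (−1)^(i+j)·(minor ij) (rows/columns in the sector order above):
  C_11 = (0.95)(0.75) − (-0.25)(-0.15) = 0.6750
  C_12 = −[(0.00)(0.75) − (-0.25)(-0.30)] = 0.0750
  C_13 = (0.00)(-0.15) − (0.95)(-0.30) = 0.2850
  C_21 = −[(-0.35)(0.75) − (-0.05)(-0.15)] = 0.2700
  C_22 = (0.65)(0.75) − (-0.05)(-0.30) = 0.4725
  C_23 = −[(0.65)(-0.15) − (-0.35)(-0.30)] = 0.2025
  C_31 = (-0.35)(-0.25) − (-0.05)(0.95) = 0.1350
  C_32 = −[(0.65)(-0.25) − (-0.05)(0.00)] = 0.1625
  C_33 = (0.65)(0.95) − (-0.35)(0.00) = 0.6175
det(I−A) = Σ_j (I−A)_1j·C_1j = (0.65)(0.6750) + (-0.35)(0.0750) + (-0.05)(0.2850) = 0.39825
adj(I−A) = Cᵀ =
  [ 0.6750   0.2700   0.1350]
  [ 0.0750   0.4725   0.1625]
  [ 0.2850   0.2025   0.6175]
(I − A)⁻¹ = adj(I−A) / det(I−A) ≈
  [   1.6949     0.6780     0.3390]
  [   0.1883     1.1864     0.4080]
  [   0.7156     0.5085     1.5505]
Δx = (I − A)⁻¹ Δd with Δd having +40 in the Brewing component and 0 elsewhere.
So Δx_R = L_RB · (+40), where L_RB = adj(I−A)_RB / det(I−A) = 0.2850 / 0.39825.
Δx_R = 0.2850 × (+40) / 0.39825 = 11.40 / 0.39825 ≈ 28.6.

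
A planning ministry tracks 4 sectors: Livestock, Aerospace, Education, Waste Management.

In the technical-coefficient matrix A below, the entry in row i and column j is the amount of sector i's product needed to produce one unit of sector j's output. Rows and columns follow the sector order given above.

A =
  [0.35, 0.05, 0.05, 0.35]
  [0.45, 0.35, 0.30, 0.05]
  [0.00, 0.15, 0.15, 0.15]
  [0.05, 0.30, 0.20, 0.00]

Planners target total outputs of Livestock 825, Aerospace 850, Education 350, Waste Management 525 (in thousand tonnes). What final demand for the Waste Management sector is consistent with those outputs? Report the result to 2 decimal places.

d_4 = 158.75

I − A =
  [   0.65    -0.05    -0.05    -0.35]
  [  -0.45     0.65    -0.30    -0.05]
  [   0.00    -0.15     0.85    -0.15]
  [  -0.05    -0.30    -0.20     1.00]
d = (I − A) x:
  d_1 = (+0.65)·825 + (-0.05)·850 + (-0.05)·350 + (-0.35)·525 = 292.50
  d_2 = (-0.45)·825 + (+0.65)·850 + (-0.30)·350 + (-0.05)·525 = 50.00
  d_3 = (+0.00)·825 + (-0.15)·850 + (+0.85)·350 + (-0.15)·525 = 91.25
  d_4 = (-0.05)·825 + (-0.30)·850 + (-0.20)·350 + (+1.00)·525 = 158.75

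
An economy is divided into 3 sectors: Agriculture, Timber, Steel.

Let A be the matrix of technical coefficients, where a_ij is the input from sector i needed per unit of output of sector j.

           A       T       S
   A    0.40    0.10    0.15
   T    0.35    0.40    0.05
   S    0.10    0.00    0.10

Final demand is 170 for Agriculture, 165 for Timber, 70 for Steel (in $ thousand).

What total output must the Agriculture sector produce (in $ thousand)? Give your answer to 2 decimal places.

x_A = 400.35

I − A =
  [   0.60    -0.10    -0.15]
  [  -0.35     0.60    -0.05]
  [  -0.10     0.00     0.90]
Cofactors of I−A, C_ij = (−1)^(i+j)·(minor ij) (rows/columns in the sector order above):
  C_11 = (0.60)(0.90) − (-0.05)(0.00) = 0.5400
  C_12 = −[(-0.35)(0.90) − (-0.05)(-0.10)] = 0.3200
  C_13 = (-0.35)(0.00) − (0.60)(-0.10) = 0.0600
  C_21 = −[(-0.10)(0.90) − (-0.15)(0.00)] = 0.0900
  C_22 = (0.60)(0.90) − (-0.15)(-0.10) = 0.5250
  C_23 = −[(0.60)(0.00) − (-0.10)(-0.10)] = 0.0100
  C_31 = (-0.10)(-0.05) − (-0.15)(0.60) = 0.0950
  C_32 = −[(0.60)(-0.05) − (-0.15)(-0.35)] = 0.0825
  C_33 = (0.60)(0.60) − (-0.10)(-0.35) = 0.3250
det(I−A) = Σ_j (I−A)_1j·C_1j = (0.60)(0.5400) + (-0.10)(0.3200) + (-0.15)(0.0600) = 0.2830
adj(I−A) = Cᵀ =
  [ 0.5400   0.0900   0.0950]
  [ 0.3200   0.5250   0.0825]
  [ 0.0600   0.0100   0.3250]
(I − A)⁻¹ = adj(I−A) / det(I−A) ≈
  [   1.9081     0.3180     0.3357]
  [   1.1307     1.8551     0.2915]
  [   0.2120     0.0353     1.1484]
x = (I − A)⁻¹ d = adj(I−A)·d / det(I−A), with det(I−A) = 0.2830:
  x_A = (0.5400·170 + 0.0900·165 + 0.0950·70) / 0.2830 = 113.30 / 0.2830 ≈ 400.35
  x_T = (0.3200·170 + 0.5250·165 + 0.0825·70) / 0.2830 = 146.80 / 0.2830 ≈ 518.73
  x_S = (0.0600·170 + 0.0100·165 + 0.3250·70) / 0.2830 = 34.60 / 0.2830 ≈ 122.26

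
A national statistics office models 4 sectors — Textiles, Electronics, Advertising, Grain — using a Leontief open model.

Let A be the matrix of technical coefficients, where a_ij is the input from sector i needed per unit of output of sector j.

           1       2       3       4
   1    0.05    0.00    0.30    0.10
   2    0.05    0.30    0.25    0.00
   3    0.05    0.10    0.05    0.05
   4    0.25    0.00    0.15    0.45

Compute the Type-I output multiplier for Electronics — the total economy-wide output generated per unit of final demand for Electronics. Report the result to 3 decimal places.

I − A =
  [   0.95     0.00    -0.30    -0.10]
  [  -0.05     0.70    -0.25     0.00]
  [  -0.05    -0.10     0.95    -0.05]
  [  -0.25     0.00    -0.15     0.55]
Compute the cofactors C_ij = (−1)^(i+j)·(3×3 minor ij) of I−A; the adjugate is their transpose:
adj(I−A) = Cᵀ =
  [ 0.346750   0.018000   0.126000   0.074500]
  [ 0.035750   0.452750   0.133375   0.018625]
  [ 0.030750   0.049750   0.348250   0.037250]
  [ 0.166000   0.021750   0.152250   0.596000]
det(I−A) = Σ_j (I−A)_1j·C_1j = (0.95)(0.346750) + (0.00)(0.035750) + (-0.30)(0.030750) + (-0.10)(0.166000) = 0.3035875
(I − A)⁻¹ = adj(I−A) / det(I−A) ≈
  [   1.1422     0.0593     0.4150     0.2454]
  [   0.1178     1.4913     0.4393     0.0613]
  [   0.1013     0.1639     1.1471     0.1227]
  [   0.5468     0.0716     0.5015     1.9632]
The output multiplier for sector j is the column-j sum of the Leontief inverse (I − A)⁻¹ = adj(I−A) / det(I−A).
Column 2 of adj(I−A): (0.018000, 0.452750, 0.049750, 0.021750); det(I−A) = 0.3035875.
m_2 = (0.018000 + 0.452750 + 0.049750 + 0.021750) / 0.3035875 = 0.54225 / 0.3035875 ≈ 1.786.

m_2 = 1.786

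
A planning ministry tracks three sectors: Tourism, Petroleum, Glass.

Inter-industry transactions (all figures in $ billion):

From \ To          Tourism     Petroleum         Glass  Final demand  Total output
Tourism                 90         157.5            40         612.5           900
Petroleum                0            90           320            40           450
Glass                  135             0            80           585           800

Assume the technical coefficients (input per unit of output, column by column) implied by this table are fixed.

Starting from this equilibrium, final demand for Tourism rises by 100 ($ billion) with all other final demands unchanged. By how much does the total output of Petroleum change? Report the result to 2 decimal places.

Δx_2 = 9.66

Technical coefficients a_ij = z_ij / X_j:
  a_11 = 90/900 = 0.10, a_21 = 0/900 = 0.00, a_31 = 135/900 = 0.15
  a_12 = 157.5/450 = 0.35, a_22 = 90/450 = 0.20, a_32 = 0/450 = 0.00
  a_13 = 40/800 = 0.05, a_23 = 320/800 = 0.40, a_33 = 80/800 = 0.10
I − A =
  [   0.90    -0.35    -0.05]
  [   0.00     0.80    -0.40]
  [  -0.15     0.00     0.90]
Cofactors of I−A, C_ij = (−1)^(i+j)·(minor ij) (rows/columns in the sector order above):
  C_11 = (0.80)(0.90) − (-0.40)(0.00) = 0.7200
  C_12 = −[(0.00)(0.90) − (-0.40)(-0.15)] = 0.0600
  C_13 = (0.00)(0.00) − (0.80)(-0.15) = 0.1200
  C_21 = −[(-0.35)(0.90) − (-0.05)(0.00)] = 0.3150
  C_22 = (0.90)(0.90) − (-0.05)(-0.15) = 0.8025
  C_23 = −[(0.90)(0.00) − (-0.35)(-0.15)] = 0.0525
  C_31 = (-0.35)(-0.40) − (-0.05)(0.80) = 0.1800
  C_32 = −[(0.90)(-0.40) − (-0.05)(0.00)] = 0.3600
  C_33 = (0.90)(0.80) − (-0.35)(0.00) = 0.7200
det(I−A) = Σ_j (I−A)_1j·C_1j = (0.90)(0.7200) + (-0.35)(0.0600) + (-0.05)(0.1200) = 0.6210
adj(I−A) = Cᵀ =
  [ 0.7200   0.3150   0.1800]
  [ 0.0600   0.8025   0.3600]
  [ 0.1200   0.0525   0.7200]
(I − A)⁻¹ = adj(I−A) / det(I−A) ≈
  [   1.1594     0.5072     0.2899]
  [   0.0966     1.2923     0.5797]
  [   0.1932     0.0845     1.1594]
Δx = (I − A)⁻¹ Δd with Δd having +100 in the Tourism component and 0 elsewhere.
So Δx_2 = L_21 · (+100), where L_21 = adj(I−A)_21 / det(I−A) = 0.0600 / 0.6210.
Δx_2 = 0.0600 × (+100) / 0.6210 = 6.00 / 0.6210 ≈ 9.66.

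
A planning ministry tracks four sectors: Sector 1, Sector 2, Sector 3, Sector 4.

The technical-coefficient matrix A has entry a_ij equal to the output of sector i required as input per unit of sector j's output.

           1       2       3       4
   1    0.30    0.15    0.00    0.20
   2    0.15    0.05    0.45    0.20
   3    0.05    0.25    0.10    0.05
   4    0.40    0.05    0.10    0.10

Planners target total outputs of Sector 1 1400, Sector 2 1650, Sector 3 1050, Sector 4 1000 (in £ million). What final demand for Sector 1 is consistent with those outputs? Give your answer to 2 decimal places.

d_1 = 532.50

I − A =
  [   0.70    -0.15     0.00    -0.20]
  [  -0.15     0.95    -0.45    -0.20]
  [  -0.05    -0.25     0.90    -0.05]
  [  -0.40    -0.05    -0.10     0.90]
d = (I − A) x:
  d_1 = (+0.70)·1400 + (-0.15)·1650 + (+0.00)·1050 + (-0.20)·1000 = 532.50
  d_2 = (-0.15)·1400 + (+0.95)·1650 + (-0.45)·1050 + (-0.20)·1000 = 685.00
  d_3 = (-0.05)·1400 + (-0.25)·1650 + (+0.90)·1050 + (-0.05)·1000 = 412.50
  d_4 = (-0.40)·1400 + (-0.05)·1650 + (-0.10)·1050 + (+0.90)·1000 = 152.50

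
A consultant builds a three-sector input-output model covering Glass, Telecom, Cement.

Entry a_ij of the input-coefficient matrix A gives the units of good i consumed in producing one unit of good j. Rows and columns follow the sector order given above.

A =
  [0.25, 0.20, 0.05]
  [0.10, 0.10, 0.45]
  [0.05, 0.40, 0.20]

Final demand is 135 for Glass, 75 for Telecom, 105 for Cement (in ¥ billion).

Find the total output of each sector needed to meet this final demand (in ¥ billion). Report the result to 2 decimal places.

I − A =
  [   0.75    -0.20    -0.05]
  [  -0.10     0.90    -0.45]
  [  -0.05    -0.40     0.80]
Cofactors of I−A, C_ij = (−1)^(i+j)·(minor ij) (rows/columns in the sector order above):
  C_11 = (0.90)(0.80) − (-0.45)(-0.40) = 0.5400
  C_12 = −[(-0.10)(0.80) − (-0.45)(-0.05)] = 0.1025
  C_13 = (-0.10)(-0.40) − (0.90)(-0.05) = 0.0850
  C_21 = −[(-0.20)(0.80) − (-0.05)(-0.40)] = 0.1800
  C_22 = (0.75)(0.80) − (-0.05)(-0.05) = 0.5975
  C_23 = −[(0.75)(-0.40) − (-0.20)(-0.05)] = 0.3100
  C_31 = (-0.20)(-0.45) − (-0.05)(0.90) = 0.1350
  C_32 = −[(0.75)(-0.45) − (-0.05)(-0.10)] = 0.3425
  C_33 = (0.75)(0.90) − (-0.20)(-0.10) = 0.6550
det(I−A) = Σ_j (I−A)_1j·C_1j = (0.75)(0.5400) + (-0.20)(0.1025) + (-0.05)(0.0850) = 0.38025
adj(I−A) = Cᵀ =
  [ 0.5400   0.1800   0.1350]
  [ 0.1025   0.5975   0.3425]
  [ 0.0850   0.3100   0.6550]
(I − A)⁻¹ = adj(I−A) / det(I−A) ≈
  [   1.4201     0.4734     0.3550]
  [   0.2696     1.5713     0.9007]
  [   0.2235     0.8153     1.7226]
x = (I − A)⁻¹ d = adj(I−A)·d / det(I−A), with det(I−A) = 0.38025:
  x_G = (0.5400·135 + 0.1800·75 + 0.1350·105) / 0.38025 = 100.575 / 0.38025 ≈ 264.50
  x_T = (0.1025·135 + 0.5975·75 + 0.3425·105) / 0.38025 = 94.6125 / 0.38025 ≈ 248.82
  x_C = (0.0850·135 + 0.3100·75 + 0.6550·105) / 0.38025 = 103.50 / 0.38025 ≈ 272.19

x_G = 264.50, x_T = 248.82, x_C = 272.19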